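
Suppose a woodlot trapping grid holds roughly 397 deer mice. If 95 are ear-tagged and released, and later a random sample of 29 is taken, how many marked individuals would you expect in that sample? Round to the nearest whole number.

The marked fraction of the population is 95/397, so in a sample of 29 expect C·(M/N) marked.
E[R] = 95 × 29 / 397 = 2755 / 397 ≈ 6.9 → 7

expected recaptures ≈ 7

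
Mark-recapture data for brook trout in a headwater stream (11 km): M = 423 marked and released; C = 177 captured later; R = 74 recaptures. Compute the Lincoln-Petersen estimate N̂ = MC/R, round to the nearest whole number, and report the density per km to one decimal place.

density ≈ 92.0 brook trout per km

N̂ = 423·177/74 = 74871/74 ≈ 1011.8 → 1012
Density = N̂ / area = 1012 / 11 = 92.0 per km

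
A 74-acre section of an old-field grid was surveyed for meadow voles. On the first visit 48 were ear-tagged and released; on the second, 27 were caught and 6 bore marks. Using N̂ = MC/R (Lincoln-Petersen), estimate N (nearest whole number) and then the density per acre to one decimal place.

N̂ = 48·27/6 = 1296/6 = 216
Density = N̂ / area = 216 / 74 ≈ 2.92 → 2.9 per acre

density ≈ 2.9 meadow voles per acre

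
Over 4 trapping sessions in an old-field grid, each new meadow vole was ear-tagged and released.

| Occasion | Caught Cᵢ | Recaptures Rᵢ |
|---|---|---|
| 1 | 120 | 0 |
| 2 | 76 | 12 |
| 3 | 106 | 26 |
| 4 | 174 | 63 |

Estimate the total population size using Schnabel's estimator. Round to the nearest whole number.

Marked at large before each occasion: Mᵢ = Σⱼ<ᵢ (Cⱼ − Rⱼ) → M1=0, M2=120, M3=184, M4=264
Σ MᵢCᵢ = 0·120 + 120·76 + 184·106 + 264·174 = 0 + 9120 + 19504 + 45936 = 74560
Σ Rᵢ = 0 + 12 + 26 + 63 = 101
N̂ = 74560 / 101 ≈ 738.2 → 738

N ≈ 738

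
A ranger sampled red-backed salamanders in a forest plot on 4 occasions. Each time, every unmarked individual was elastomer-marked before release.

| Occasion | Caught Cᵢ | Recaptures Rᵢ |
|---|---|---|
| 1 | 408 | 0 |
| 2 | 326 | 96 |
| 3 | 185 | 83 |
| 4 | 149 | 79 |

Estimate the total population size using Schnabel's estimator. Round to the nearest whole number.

N ≈ 1400

Marked at large before each occasion: Mᵢ = Σⱼ<ᵢ (Cⱼ − Rⱼ) → M1=0, M2=408, M3=638, M4=740
Σ MᵢCᵢ = 0·408 + 408·326 + 638·185 + 740·149 = 0 + 133008 + 118030 + 110260 = 361298
Σ Rᵢ = 0 + 96 + 83 + 79 = 258
N̂ = 361298 / 258 ≈ 1400.4 → 1400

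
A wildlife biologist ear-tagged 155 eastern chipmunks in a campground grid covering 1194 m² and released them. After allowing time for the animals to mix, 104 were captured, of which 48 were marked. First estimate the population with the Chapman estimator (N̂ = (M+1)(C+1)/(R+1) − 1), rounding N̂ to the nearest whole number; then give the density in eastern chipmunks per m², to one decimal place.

density ≈ 0.3 eastern chipmunks per m²

N̂ = 156·105/49 − 1 = 16380/49 − 1 ≈ 333.3 → 333
Density = N̂ / area = 333 / 1194 ≈ 0.28 → 0.3 per m²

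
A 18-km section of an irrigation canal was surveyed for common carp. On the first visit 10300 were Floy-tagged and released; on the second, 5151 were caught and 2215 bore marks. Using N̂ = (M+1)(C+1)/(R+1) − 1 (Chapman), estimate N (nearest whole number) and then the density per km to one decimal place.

density ≈ 1330.4 common carp per km

N̂ = 10301·5152/2216 − 1 = 53070752/2216 − 1 ≈ 23947.9 → 23948
Density = N̂ / area = 23948 / 18 ≈ 1330.44 → 1330.4 per km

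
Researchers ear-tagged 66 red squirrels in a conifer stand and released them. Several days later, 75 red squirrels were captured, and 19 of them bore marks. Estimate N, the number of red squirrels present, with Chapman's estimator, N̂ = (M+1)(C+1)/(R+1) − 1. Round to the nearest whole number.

N̂ = (66+1)(75+1)/(19+1) − 1 = 67·76/20 − 1
= 5092/20 − 1 ≈ 254.6 − 1 ≈ 253.6 → 254

N ≈ 254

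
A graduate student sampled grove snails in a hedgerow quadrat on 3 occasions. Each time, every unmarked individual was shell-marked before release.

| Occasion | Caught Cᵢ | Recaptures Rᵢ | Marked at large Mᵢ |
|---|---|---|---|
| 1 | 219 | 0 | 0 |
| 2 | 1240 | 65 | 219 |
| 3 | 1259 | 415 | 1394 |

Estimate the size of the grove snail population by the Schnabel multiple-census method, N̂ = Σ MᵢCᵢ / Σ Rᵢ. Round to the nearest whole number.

Σ MᵢCᵢ = 0·219 + 219·1240 + 1394·1259 = 0 + 271560 + 1755046 = 2026606
Σ Rᵢ = 0 + 65 + 415 = 480
N̂ = 2026606 / 480 ≈ 4222.1 → 4222

N ≈ 4222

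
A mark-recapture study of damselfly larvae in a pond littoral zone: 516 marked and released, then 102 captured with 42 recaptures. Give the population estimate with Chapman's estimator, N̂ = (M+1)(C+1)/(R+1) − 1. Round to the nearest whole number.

N̂ = (516+1)(102+1)/(42+1) − 1 = 517·103/43 − 1
= 53251/43 − 1 ≈ 1238.4 − 1 ≈ 1237.4 → 1237

N ≈ 1237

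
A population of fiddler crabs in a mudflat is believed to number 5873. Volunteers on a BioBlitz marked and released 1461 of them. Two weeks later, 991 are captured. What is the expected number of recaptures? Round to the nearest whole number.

expected recaptures ≈ 247

Expected recaptures E[R] = M·C / N.
E[R] = 1461 × 991 / 5873 = 1447851 / 5873 ≈ 246.5 → 247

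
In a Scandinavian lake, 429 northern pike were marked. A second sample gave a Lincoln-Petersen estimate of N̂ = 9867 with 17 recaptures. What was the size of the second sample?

C = 391

From N = M·C/R: C = N·R / M = 9867·17 / 429 = 167739 / 429 = 391.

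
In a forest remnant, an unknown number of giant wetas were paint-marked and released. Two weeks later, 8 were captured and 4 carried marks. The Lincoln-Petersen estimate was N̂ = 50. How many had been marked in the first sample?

M = 25

From N = M·C/R: M = N·R / C = 50·4 / 8 = 200 / 8 = 25.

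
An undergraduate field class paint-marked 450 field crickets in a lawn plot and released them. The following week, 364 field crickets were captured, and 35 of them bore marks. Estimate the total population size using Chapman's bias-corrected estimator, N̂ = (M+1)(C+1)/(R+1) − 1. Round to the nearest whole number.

N ≈ 4572

N̂ = (450+1)(364+1)/(35+1) − 1 = 451·365/36 − 1
= 164615/36 − 1 ≈ 4572.6 − 1 ≈ 4571.6 → 4572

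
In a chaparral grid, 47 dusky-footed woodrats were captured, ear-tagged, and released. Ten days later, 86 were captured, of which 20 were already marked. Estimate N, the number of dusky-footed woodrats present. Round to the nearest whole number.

N = (47 × 86) / 20 = 4042 / 20 ≈ 202.1 → 202

N ≈ 202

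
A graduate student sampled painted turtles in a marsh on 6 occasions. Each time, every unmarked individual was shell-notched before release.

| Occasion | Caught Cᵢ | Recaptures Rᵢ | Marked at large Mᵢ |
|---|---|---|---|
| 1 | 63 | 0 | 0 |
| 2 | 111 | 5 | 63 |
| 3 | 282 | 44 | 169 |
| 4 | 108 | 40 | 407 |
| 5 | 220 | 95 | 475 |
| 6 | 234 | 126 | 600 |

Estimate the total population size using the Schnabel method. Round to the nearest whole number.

Σ MᵢCᵢ = 0·63 + 63·111 + 169·282 + 407·108 + 475·220 + 600·234 = 0 + 6993 + 47658 + 43956 + 104500 + 140400 = 343507
Σ Rᵢ = 0 + 5 + 44 + 40 + 95 + 126 = 310
N̂ = 343507 / 310 ≈ 1108.1 → 1108

N ≈ 1108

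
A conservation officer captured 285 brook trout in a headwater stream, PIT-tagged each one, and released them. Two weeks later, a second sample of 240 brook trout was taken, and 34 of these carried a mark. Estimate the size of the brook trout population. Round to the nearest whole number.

The marked fraction in the recapture sample should equal the marked fraction in the population: 34/240 = 285/N.
N = (285 × 240) / 34 = 68400 / 34 ≈ 2011.8 → 2012

N ≈ 2012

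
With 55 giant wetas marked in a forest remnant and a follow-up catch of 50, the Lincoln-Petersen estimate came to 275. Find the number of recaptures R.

R = 10

From N = M·C/R: R = M·C / N = 55·50 / 275 = 2750 / 275 = 10.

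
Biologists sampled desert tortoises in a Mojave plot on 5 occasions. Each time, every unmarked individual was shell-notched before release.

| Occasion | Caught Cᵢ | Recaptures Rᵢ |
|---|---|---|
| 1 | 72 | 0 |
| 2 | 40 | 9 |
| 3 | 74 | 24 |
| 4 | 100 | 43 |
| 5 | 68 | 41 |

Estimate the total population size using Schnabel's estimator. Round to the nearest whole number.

Marked at large before each occasion: Mᵢ = Σⱼ<ᵢ (Cⱼ − Rⱼ) → M1=0, M2=72, M3=103, M4=153, M5=210
Σ MᵢCᵢ = 0·72 + 72·40 + 103·74 + 153·100 + 210·68 = 0 + 2880 + 7622 + 15300 + 14280 = 40082
Σ Rᵢ = 0 + 9 + 24 + 43 + 41 = 117
N̂ = 40082 / 117 ≈ 342.6 → 343

N ≈ 343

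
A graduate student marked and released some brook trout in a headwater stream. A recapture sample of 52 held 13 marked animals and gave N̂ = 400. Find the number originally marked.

From N = M·C/R: M = N·R / C = 400·13 / 52 = 5200 / 52 = 100.

M = 100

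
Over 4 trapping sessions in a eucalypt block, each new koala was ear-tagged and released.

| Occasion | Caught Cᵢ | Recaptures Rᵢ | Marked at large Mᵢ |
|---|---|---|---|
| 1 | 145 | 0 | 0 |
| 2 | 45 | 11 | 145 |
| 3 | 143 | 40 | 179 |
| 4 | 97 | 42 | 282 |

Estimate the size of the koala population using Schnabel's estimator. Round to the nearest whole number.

N ≈ 640

Σ MᵢCᵢ = 0·145 + 145·45 + 179·143 + 282·97 = 0 + 6525 + 25597 + 27354 = 59476
Σ Rᵢ = 0 + 11 + 40 + 42 = 93
N̂ = 59476 / 93 ≈ 639.5 → 640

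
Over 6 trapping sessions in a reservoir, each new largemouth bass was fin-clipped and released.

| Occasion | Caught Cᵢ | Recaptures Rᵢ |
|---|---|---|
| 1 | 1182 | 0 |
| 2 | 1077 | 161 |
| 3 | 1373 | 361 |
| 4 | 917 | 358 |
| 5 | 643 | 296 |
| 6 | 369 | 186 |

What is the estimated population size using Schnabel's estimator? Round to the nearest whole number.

N ≈ 7964

Marked at large before each occasion: Mᵢ = Σⱼ<ᵢ (Cⱼ − Rⱼ) → M1=0, M2=1182, M3=2098, M4=3110, M5=3669, M6=4016
Σ MᵢCᵢ = 0·1182 + 1182·1077 + 2098·1373 + 3110·917 + 3669·643 + 4016·369 = 0 + 1273014 + 2880554 + 2851870 + 2359167 + 1481904 = 10846509
Σ Rᵢ = 0 + 161 + 361 + 358 + 296 + 186 = 1362
N̂ = 10846509 / 1362 ≈ 7963.7 → 7964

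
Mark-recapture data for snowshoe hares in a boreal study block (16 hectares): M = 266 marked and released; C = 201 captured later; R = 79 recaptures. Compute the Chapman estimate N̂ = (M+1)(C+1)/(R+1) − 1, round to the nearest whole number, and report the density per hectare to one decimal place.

N̂ = 267·202/80 − 1 = 53934/80 − 1 ≈ 673.2 → 673
Density = N̂ / area = 673 / 16 ≈ 42.06 → 42.1 per hectare

density ≈ 42.1 snowshoe hares per hectare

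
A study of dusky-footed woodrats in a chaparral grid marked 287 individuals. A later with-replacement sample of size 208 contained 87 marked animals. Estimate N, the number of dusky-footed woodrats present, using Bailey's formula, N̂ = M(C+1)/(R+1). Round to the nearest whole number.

N̂ = 287·(208+1)/(87+1) = 287·209/88 = 59983/88 ≈ 681.6 → 682

N ≈ 682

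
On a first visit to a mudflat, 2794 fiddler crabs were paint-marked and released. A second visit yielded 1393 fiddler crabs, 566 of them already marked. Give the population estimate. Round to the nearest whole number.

N ≈ 6876

N = (2794 × 1393) / 566 = 3892042 / 566 ≈ 6876.4 → 6876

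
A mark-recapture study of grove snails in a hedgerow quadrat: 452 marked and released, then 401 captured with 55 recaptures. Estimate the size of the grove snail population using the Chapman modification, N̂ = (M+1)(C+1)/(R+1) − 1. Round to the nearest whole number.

N ≈ 3251

N̂ = (452+1)(401+1)/(55+1) − 1 = 453·402/56 − 1
= 182106/56 − 1 ≈ 3251.9 − 1 ≈ 3250.9 → 3251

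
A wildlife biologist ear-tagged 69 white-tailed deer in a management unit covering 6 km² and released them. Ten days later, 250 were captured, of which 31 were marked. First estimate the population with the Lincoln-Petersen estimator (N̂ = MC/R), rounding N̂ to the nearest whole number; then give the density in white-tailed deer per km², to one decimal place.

N̂ = 69·250/31 = 17250/31 ≈ 556.45 → 556
Density = N̂ / area = 556 / 6 ≈ 92.67 → 92.7 per km²

density ≈ 92.7 white-tailed deer per km²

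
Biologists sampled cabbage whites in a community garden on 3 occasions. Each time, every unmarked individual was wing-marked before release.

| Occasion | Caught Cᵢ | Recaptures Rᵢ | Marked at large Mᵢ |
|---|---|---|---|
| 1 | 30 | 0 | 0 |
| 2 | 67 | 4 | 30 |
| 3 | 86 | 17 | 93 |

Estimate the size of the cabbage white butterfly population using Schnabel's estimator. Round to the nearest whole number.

N ≈ 477

Σ MᵢCᵢ = 0·30 + 30·67 + 93·86 = 0 + 2010 + 7998 = 10008
Σ Rᵢ = 0 + 4 + 17 = 21
N̂ = 10008 / 21 ≈ 476.6 → 477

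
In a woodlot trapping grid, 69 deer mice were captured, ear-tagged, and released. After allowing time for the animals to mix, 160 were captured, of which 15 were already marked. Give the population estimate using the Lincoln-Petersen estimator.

N = (69 × 160) / 15 = 11040 / 15 = 736

N = 736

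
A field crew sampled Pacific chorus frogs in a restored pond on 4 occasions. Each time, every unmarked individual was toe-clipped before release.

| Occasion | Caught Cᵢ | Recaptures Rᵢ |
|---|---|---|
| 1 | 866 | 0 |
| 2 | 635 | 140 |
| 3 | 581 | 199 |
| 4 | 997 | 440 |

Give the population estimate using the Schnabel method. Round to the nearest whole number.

N ≈ 3952

Marked at large before each occasion: Mᵢ = Σⱼ<ᵢ (Cⱼ − Rⱼ) → M1=0, M2=866, M3=1361, M4=1743
Σ MᵢCᵢ = 0·866 + 866·635 + 1361·581 + 1743·997 = 0 + 549910 + 790741 + 1737771 = 3078422
Σ Rᵢ = 0 + 140 + 199 + 440 = 779
N̂ = 3078422 / 779 ≈ 3951.8 → 3952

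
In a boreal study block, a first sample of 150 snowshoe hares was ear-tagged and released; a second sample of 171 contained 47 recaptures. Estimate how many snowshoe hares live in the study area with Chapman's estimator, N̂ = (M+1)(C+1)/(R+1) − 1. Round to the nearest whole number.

N̂ = (150+1)(171+1)/(47+1) − 1 = 151·172/48 − 1
= 25972/48 − 1 ≈ 541.1 − 1 ≈ 540.1 → 540

N ≈ 540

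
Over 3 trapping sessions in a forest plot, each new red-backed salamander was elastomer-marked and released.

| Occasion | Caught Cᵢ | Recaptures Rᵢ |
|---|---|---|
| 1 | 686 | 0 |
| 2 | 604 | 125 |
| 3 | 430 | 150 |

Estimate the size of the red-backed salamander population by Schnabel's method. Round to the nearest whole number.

Marked at large before each occasion: Mᵢ = Σⱼ<ᵢ (Cⱼ − Rⱼ) → M1=0, M2=686, M3=1165
Σ MᵢCᵢ = 0·686 + 686·604 + 1165·430 = 0 + 414344 + 500950 = 915294
Σ Rᵢ = 0 + 125 + 150 = 275
N̂ = 915294 / 275 ≈ 3328.3 → 3328

N ≈ 3328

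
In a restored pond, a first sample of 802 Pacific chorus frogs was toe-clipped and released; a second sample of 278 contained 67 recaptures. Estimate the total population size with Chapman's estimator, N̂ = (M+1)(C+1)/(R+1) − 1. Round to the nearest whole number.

N̂ = (802+1)(278+1)/(67+1) − 1 = 803·279/68 − 1
= 224037/68 − 1 ≈ 3294.7 − 1 ≈ 3293.7 → 3294

N ≈ 3294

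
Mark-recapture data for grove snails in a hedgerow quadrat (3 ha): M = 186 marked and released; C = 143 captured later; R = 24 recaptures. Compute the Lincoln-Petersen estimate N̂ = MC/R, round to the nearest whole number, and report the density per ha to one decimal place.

N̂ = 186·143/24 = 26598/24 ≈ 1108.2 → 1108
Density = N̂ / area = 1108 / 3 ≈ 369.33 → 369.3 per ha

density ≈ 369.3 grove snails per ha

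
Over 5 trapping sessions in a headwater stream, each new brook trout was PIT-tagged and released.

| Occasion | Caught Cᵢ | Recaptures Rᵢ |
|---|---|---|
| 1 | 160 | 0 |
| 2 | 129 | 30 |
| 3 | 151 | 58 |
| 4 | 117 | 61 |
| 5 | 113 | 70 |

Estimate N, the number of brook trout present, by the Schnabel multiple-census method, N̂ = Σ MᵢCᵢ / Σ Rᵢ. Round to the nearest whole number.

Marked at large before each occasion: Mᵢ = Σⱼ<ᵢ (Cⱼ − Rⱼ) → M1=0, M2=160, M3=259, M4=352, M5=408
Σ MᵢCᵢ = 0·160 + 160·129 + 259·151 + 352·117 + 408·113 = 0 + 20640 + 39109 + 41184 + 46104 = 147037
Σ Rᵢ = 0 + 30 + 58 + 61 + 70 = 219
N̂ = 147037 / 219 ≈ 671.4 → 671

N ≈ 671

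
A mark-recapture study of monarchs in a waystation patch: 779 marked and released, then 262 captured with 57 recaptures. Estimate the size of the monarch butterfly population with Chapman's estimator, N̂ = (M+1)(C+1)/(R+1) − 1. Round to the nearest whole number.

N ≈ 3536

N̂ = (779+1)(262+1)/(57+1) − 1 = 780·263/58 − 1
= 205140/58 − 1 ≈ 3536.9 − 1 ≈ 3535.9 → 3536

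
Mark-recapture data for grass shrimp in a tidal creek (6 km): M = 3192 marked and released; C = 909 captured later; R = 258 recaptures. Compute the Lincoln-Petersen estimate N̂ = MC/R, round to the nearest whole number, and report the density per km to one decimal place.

density ≈ 1874.3 grass shrimp per km

N̂ = 3192·909/258 = 2901528/258 ≈ 11246.2 → 11246
Density = N̂ / area = 11246 / 6 ≈ 1874.33 → 1874.3 per km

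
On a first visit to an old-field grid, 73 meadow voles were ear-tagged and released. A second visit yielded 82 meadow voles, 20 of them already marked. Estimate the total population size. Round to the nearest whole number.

Lincoln-Petersen assumes M/N = R/C, so N = M·C / R.
N = (73 × 82) / 20 = 5986 / 20 ≈ 299.3 → 299

N ≈ 299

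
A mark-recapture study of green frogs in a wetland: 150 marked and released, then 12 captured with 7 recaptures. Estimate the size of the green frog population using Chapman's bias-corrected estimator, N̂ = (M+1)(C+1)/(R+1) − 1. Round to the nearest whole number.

N ≈ 244

N̂ = (150+1)(12+1)/(7+1) − 1 = 151·13/8 − 1
= 1963/8 − 1 ≈ 245.4 − 1 ≈ 244.4 → 244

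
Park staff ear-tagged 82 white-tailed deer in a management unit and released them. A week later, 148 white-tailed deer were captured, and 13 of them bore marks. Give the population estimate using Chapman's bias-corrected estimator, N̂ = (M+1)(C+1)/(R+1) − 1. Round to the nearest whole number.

N̂ = (82+1)(148+1)/(13+1) − 1 = 83·149/14 − 1
= 12367/14 − 1 ≈ 883.4 − 1 ≈ 882.4 → 882

N ≈ 882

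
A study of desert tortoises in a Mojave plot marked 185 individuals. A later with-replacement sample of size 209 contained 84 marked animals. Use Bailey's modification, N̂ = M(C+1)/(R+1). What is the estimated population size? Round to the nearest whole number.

N̂ = 185·(209+1)/(84+1) = 185·210/85 = 38850/85 ≈ 457.1 → 457

N ≈ 457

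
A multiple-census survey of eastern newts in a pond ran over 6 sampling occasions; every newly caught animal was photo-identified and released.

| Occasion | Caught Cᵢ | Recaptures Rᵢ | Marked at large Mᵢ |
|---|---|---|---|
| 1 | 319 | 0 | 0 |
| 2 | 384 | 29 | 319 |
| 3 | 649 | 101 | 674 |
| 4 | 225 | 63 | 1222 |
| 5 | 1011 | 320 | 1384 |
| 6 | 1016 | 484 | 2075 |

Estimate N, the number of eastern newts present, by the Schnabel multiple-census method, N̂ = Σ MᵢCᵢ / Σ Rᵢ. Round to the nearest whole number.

N ≈ 4355

Σ MᵢCᵢ = 0·319 + 319·384 + 674·649 + 1222·225 + 1384·1011 + 2075·1016 = 0 + 122496 + 437426 + 274950 + 1399224 + 2108200 = 4342296
Σ Rᵢ = 0 + 29 + 101 + 63 + 320 + 484 = 997
N̂ = 4342296 / 997 ≈ 4355.4 → 4355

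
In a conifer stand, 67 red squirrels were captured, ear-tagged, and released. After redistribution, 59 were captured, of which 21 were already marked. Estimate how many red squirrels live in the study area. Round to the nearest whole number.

N = (67 × 59) / 21 = 3953 / 21 ≈ 188.2 → 188

N ≈ 188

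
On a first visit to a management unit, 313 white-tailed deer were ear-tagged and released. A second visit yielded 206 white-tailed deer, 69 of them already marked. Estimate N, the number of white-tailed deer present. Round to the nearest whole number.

The marked fraction in the recapture sample should equal the marked fraction in the population: 69/206 = 313/N.
N = (313 × 206) / 69 = 64478 / 69 ≈ 934.46 → 934

N ≈ 934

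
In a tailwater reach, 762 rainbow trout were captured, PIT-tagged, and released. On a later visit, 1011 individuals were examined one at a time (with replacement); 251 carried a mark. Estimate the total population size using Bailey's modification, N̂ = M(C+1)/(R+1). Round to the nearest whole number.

N̂ = 762·(1011+1)/(251+1) = 762·1012/252 = 771144/252 ≈ 3060.1 → 3060

N ≈ 3060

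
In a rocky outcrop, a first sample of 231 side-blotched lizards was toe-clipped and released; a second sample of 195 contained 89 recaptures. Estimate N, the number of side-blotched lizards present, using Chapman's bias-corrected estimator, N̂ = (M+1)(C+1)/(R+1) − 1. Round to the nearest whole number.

N ≈ 504

N̂ = (231+1)(195+1)/(89+1) − 1 = 232·196/90 − 1
= 45472/90 − 1 ≈ 505.2 − 1 ≈ 504.2 → 504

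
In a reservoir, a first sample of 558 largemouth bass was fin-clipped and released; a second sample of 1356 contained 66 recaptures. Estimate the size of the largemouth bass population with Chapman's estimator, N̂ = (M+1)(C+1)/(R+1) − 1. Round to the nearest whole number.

N ≈ 11,321

N̂ = (558+1)(1356+1)/(66+1) − 1 = 559·1357/67 − 1
= 758563/67 − 1 ≈ 11321.8 − 1 ≈ 11320.8 → 11321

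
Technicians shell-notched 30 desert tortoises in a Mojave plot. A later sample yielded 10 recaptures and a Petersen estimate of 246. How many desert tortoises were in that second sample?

From N = M·C/R: C = N·R / M = 246·10 / 30 = 2460 / 30 = 82.

C = 82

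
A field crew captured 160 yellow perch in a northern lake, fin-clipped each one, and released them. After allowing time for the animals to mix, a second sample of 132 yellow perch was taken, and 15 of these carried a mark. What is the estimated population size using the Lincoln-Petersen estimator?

If marked individuals mix randomly, R/C ≈ M/N, giving N ≈ M·C/R.
N = (160 × 132) / 15 = 21120 / 15 = 1408

N = 1408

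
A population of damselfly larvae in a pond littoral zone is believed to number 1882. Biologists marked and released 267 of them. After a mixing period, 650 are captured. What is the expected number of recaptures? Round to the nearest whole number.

expected recaptures ≈ 92

Expected recaptures E[R] = M·C / N.
E[R] = 267 × 650 / 1882 = 173550 / 1882 ≈ 92.2 → 92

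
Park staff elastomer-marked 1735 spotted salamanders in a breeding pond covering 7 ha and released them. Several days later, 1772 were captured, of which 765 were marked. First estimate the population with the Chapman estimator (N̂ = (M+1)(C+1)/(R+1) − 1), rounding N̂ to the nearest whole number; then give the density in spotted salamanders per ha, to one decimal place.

density ≈ 573.9 spotted salamanders per ha

N̂ = 1736·1773/766 − 1 = 3077928/766 − 1 ≈ 4017.2 → 4017
Density = N̂ / area = 4017 / 7 ≈ 573.86 → 573.9 per ha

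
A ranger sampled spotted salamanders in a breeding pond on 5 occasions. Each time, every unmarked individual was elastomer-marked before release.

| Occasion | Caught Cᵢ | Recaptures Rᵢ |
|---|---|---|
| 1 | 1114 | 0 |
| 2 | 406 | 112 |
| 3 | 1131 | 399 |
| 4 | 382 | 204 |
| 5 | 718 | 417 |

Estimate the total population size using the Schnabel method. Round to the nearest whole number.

N ≈ 3999

Marked at large before each occasion: Mᵢ = Σⱼ<ᵢ (Cⱼ − Rⱼ) → M1=0, M2=1114, M3=1408, M4=2140, M5=2318
Σ MᵢCᵢ = 0·1114 + 1114·406 + 1408·1131 + 2140·382 + 2318·718 = 0 + 452284 + 1592448 + 817480 + 1664324 = 4526536
Σ Rᵢ = 0 + 112 + 399 + 204 + 417 = 1132
N̂ = 4526536 / 1132 ≈ 3998.7 → 3999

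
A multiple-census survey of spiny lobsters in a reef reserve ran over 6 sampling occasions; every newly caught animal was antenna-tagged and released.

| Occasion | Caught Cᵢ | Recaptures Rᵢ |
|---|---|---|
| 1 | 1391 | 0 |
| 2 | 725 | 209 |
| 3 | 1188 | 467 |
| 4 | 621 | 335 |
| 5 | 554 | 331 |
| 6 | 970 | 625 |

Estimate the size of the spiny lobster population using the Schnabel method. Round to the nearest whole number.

N ≈ 4862

Marked at large before each occasion: Mᵢ = Σⱼ<ᵢ (Cⱼ − Rⱼ) → M1=0, M2=1391, M3=1907, M4=2628, M5=2914, M6=3137
Σ MᵢCᵢ = 0·1391 + 1391·725 + 1907·1188 + 2628·621 + 2914·554 + 3137·970 = 0 + 1008475 + 2265516 + 1631988 + 1614356 + 3042890 = 9563225
Σ Rᵢ = 0 + 209 + 467 + 335 + 331 + 625 = 1967
N̂ = 9563225 / 1967 ≈ 4861.8 → 4862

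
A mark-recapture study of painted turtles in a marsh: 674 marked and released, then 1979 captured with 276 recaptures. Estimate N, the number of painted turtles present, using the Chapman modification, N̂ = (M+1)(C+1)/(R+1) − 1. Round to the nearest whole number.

N̂ = (674+1)(1979+1)/(276+1) − 1 = 675·1980/277 − 1
= 1336500/277 − 1 ≈ 4824.9 − 1 ≈ 4823.9 → 4824

N ≈ 4824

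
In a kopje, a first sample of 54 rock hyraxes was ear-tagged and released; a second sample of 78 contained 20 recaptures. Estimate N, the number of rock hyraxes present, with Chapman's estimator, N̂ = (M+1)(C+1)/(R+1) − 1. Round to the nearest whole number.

N̂ = (54+1)(78+1)/(20+1) − 1 = 55·79/21 − 1
= 4345/21 − 1 ≈ 206.9 − 1 ≈ 205.9 → 206

N ≈ 206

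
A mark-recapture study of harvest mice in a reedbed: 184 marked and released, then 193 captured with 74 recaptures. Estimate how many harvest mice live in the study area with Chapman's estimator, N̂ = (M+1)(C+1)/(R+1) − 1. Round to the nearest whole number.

N̂ = (184+1)(193+1)/(74+1) − 1 = 185·194/75 − 1
= 35890/75 − 1 ≈ 478.5 − 1 ≈ 477.5 → 478

N ≈ 478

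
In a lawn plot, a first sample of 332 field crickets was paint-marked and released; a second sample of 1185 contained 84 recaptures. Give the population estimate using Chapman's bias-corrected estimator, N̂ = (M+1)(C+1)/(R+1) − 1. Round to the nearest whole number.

N ≈ 4645

N̂ = (332+1)(1185+1)/(84+1) − 1 = 333·1186/85 − 1
= 394938/85 − 1 ≈ 4646.3 − 1 ≈ 4645.3 → 4645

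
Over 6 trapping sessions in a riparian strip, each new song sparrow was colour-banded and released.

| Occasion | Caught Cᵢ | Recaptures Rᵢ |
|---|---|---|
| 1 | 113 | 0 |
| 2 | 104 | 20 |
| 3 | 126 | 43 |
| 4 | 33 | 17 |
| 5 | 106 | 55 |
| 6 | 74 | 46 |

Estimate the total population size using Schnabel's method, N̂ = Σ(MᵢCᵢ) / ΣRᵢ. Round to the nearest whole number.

N ≈ 568

Marked at large before each occasion: Mᵢ = Σⱼ<ᵢ (Cⱼ − Rⱼ) → M1=0, M2=113, M3=197, M4=280, M5=296, M6=347
Σ MᵢCᵢ = 0·113 + 113·104 + 197·126 + 280·33 + 296·106 + 347·74 = 0 + 11752 + 24822 + 9240 + 31376 + 25678 = 102868
Σ Rᵢ = 0 + 20 + 43 + 17 + 55 + 46 = 181
N̂ = 102868 / 181 ≈ 568.3 → 568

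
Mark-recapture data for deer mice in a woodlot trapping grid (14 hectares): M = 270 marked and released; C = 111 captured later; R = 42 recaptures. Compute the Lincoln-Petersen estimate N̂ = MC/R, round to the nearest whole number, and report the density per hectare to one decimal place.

density ≈ 51.0 deer mice per hectare

N̂ = 270·111/42 = 29970/42 ≈ 713.6 → 714
Density = N̂ / area = 714 / 14 = 51.0 per hectare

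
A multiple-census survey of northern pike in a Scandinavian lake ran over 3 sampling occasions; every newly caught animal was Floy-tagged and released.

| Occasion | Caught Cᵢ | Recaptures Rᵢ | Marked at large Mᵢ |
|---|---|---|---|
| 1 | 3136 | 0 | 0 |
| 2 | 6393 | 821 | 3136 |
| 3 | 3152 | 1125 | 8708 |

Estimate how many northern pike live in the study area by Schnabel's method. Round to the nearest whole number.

Σ MᵢCᵢ = 0·3136 + 3136·6393 + 8708·3152 = 0 + 20048448 + 27447616 = 47496064
Σ Rᵢ = 0 + 821 + 1125 = 1946
N̂ = 47496064 / 1946 ≈ 24407.0 → 24407

N ≈ 24,407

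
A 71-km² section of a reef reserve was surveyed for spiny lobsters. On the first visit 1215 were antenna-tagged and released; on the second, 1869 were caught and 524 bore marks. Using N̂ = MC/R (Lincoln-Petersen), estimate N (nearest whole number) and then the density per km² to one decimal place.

N̂ = 1215·1869/524 = 2270835/524 ≈ 4333.7 → 4334
Density = N̂ / area = 4334 / 71 ≈ 61.04 → 61.0 per km²

density ≈ 61.0 spiny lobsters per km²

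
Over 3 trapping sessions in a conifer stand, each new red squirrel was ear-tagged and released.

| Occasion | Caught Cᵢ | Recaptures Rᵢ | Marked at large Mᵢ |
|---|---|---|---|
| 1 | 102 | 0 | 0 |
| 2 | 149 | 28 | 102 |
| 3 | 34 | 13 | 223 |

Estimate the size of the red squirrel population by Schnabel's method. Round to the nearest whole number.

N ≈ 556

Σ MᵢCᵢ = 0·102 + 102·149 + 223·34 = 0 + 15198 + 7582 = 22780
Σ Rᵢ = 0 + 28 + 13 = 41
N̂ = 22780 / 41 ≈ 555.6 → 556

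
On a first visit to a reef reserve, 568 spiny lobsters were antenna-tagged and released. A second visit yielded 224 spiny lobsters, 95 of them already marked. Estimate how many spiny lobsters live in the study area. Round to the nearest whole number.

N = (568 × 224) / 95 = 127232 / 95 ≈ 1339.3 → 1339

N ≈ 1339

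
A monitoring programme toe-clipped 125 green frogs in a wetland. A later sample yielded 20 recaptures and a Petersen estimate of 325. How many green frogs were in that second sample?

C = 52

From N = M·C/R: C = N·R / M = 325·20 / 125 = 6500 / 125 = 52.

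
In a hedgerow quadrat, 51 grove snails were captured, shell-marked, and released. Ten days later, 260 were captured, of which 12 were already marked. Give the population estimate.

N = (51 × 260) / 12 = 13260 / 12 = 1105

N = 1105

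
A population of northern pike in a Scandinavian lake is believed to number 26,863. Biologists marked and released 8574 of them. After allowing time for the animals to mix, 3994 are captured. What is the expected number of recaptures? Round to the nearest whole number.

Expected recaptures E[R] = M·C / N.
E[R] = 8574 × 3994 / 26863 = 34244556 / 26863 ≈ 1274.8 → 1275

expected recaptures ≈ 1275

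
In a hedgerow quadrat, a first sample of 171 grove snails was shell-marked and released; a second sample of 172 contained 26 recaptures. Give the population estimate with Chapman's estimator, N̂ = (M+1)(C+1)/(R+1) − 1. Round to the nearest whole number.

N ≈ 1101

N̂ = (171+1)(172+1)/(26+1) − 1 = 172·173/27 − 1
= 29756/27 − 1 ≈ 1102.1 − 1 ≈ 1101.1 → 1101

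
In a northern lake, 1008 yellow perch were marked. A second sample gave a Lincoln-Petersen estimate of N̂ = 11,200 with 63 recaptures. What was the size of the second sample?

From N = M·C/R: C = N·R / M = 11200·63 / 1008 = 705600 / 1008 = 700.

C = 700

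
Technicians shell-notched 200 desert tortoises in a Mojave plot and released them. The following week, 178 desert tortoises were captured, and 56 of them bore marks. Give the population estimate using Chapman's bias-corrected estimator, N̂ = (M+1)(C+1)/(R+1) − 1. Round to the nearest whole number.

N ≈ 630

N̂ = (200+1)(178+1)/(56+1) − 1 = 201·179/57 − 1
= 35979/57 − 1 ≈ 631.2 − 1 ≈ 630.2 → 630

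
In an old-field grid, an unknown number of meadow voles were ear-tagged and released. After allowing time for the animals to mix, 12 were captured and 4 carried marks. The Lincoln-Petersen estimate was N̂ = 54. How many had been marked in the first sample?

From N = M·C/R: M = N·R / C = 54·4 / 12 = 216 / 12 = 18.

M = 18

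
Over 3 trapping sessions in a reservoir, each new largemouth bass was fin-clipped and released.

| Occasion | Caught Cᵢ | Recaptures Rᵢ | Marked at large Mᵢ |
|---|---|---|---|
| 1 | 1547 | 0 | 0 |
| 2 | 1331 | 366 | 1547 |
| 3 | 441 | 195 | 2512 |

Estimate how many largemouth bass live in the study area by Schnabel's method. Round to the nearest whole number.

Σ MᵢCᵢ = 0·1547 + 1547·1331 + 2512·441 = 0 + 2059057 + 1107792 = 3166849
Σ Rᵢ = 0 + 366 + 195 = 561
N̂ = 3166849 / 561 ≈ 5645.0 → 5645

N ≈ 5645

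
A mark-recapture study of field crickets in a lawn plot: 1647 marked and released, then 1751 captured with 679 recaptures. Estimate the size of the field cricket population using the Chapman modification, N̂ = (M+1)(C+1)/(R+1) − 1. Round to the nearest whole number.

N ≈ 4245

N̂ = (1647+1)(1751+1)/(679+1) − 1 = 1648·1752/680 − 1
= 2887296/680 − 1 ≈ 4246.0 − 1 ≈ 4245.0 → 4245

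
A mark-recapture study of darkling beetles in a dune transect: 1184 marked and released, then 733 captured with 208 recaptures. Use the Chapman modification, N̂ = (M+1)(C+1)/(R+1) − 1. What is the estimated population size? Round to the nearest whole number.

N̂ = (1184+1)(733+1)/(208+1) − 1 = 1185·734/209 − 1
= 869790/209 − 1 ≈ 4161.7 − 1 ≈ 4160.7 → 4161

N ≈ 4161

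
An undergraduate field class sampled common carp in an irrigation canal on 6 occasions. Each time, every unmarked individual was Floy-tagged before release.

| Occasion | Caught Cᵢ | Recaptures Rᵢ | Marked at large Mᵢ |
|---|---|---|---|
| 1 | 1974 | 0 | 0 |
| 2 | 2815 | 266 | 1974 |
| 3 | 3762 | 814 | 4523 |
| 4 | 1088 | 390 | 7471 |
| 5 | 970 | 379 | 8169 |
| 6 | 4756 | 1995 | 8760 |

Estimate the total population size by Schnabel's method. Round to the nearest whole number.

Σ MᵢCᵢ = 0·1974 + 1974·2815 + 4523·3762 + 7471·1088 + 8169·970 + 8760·4756 = 0 + 5556810 + 17015526 + 8128448 + 7923930 + 41662560 = 80287274
Σ Rᵢ = 0 + 266 + 814 + 390 + 379 + 1995 = 3844
N̂ = 80287274 / 3844 ≈ 20886.4 → 20886

N ≈ 20,886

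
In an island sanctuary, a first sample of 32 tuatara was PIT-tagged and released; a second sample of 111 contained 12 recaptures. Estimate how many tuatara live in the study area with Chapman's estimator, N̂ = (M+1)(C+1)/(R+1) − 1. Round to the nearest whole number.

N ≈ 283

N̂ = (32+1)(111+1)/(12+1) − 1 = 33·112/13 − 1
= 3696/13 − 1 ≈ 284.3 − 1 ≈ 283.3 → 283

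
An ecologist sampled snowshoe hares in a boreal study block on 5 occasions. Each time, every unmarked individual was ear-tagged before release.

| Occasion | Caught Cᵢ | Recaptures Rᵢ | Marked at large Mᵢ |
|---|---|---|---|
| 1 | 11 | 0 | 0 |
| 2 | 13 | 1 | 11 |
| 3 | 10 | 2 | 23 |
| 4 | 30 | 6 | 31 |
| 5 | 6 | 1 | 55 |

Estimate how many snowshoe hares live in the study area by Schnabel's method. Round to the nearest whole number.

N ≈ 163

Σ MᵢCᵢ = 0·11 + 11·13 + 23·10 + 31·30 + 55·6 = 0 + 143 + 230 + 930 + 330 = 1633
Σ Rᵢ = 0 + 1 + 2 + 6 + 1 = 10
N̂ = 1633 / 10 ≈ 163.3 → 163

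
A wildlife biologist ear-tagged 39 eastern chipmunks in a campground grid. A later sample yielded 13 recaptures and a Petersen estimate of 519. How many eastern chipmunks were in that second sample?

C = 173

From N = M·C/R: C = N·R / M = 519·13 / 39 = 6747 / 39 = 173.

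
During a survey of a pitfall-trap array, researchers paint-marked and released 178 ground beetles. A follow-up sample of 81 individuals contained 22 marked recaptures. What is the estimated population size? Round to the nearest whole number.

N = (178 × 81) / 22 = 14418 / 22 ≈ 655.4 → 655

N ≈ 655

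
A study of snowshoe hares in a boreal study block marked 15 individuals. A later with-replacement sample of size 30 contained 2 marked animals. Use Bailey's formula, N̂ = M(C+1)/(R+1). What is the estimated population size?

N̂ = 15·(30+1)/(2+1) = 15·31/3 = 465/3 = 155

N = 155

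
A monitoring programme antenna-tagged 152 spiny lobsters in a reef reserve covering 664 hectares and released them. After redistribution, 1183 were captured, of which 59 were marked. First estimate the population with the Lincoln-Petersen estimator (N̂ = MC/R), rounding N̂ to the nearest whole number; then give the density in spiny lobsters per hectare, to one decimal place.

N̂ = 152·1183/59 = 179816/59 ≈ 3047.7 → 3048
Density = N̂ / area = 3048 / 664 ≈ 4.59 → 4.6 per hectare

density ≈ 4.6 spiny lobsters per hectare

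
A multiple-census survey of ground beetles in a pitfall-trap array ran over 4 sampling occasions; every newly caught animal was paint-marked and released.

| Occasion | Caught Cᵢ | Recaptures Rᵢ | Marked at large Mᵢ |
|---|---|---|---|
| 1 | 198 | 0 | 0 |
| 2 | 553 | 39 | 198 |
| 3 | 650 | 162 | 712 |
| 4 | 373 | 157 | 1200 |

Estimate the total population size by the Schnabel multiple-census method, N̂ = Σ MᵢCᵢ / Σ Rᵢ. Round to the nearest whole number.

N ≈ 2849

Σ MᵢCᵢ = 0·198 + 198·553 + 712·650 + 1200·373 = 0 + 109494 + 462800 + 447600 = 1019894
Σ Rᵢ = 0 + 39 + 162 + 157 = 358
N̂ = 1019894 / 358 ≈ 2848.9 → 2849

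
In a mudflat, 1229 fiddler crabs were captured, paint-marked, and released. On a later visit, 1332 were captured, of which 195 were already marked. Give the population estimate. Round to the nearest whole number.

The marked fraction in the recapture sample should equal the marked fraction in the population: 195/1332 = 1229/N.
N = (1229 × 1332) / 195 = 1637028 / 195 ≈ 8395.0 → 8395

N ≈ 8395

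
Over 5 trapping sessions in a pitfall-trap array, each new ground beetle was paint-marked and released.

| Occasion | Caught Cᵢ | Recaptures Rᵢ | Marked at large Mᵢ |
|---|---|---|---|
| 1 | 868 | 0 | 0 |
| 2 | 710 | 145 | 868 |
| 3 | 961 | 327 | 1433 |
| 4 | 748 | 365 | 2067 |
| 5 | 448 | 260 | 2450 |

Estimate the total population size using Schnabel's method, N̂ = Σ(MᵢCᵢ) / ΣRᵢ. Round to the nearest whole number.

Σ MᵢCᵢ = 0·868 + 868·710 + 1433·961 + 2067·748 + 2450·448 = 0 + 616280 + 1377113 + 1546116 + 1097600 = 4637109
Σ Rᵢ = 0 + 145 + 327 + 365 + 260 = 1097
N̂ = 4637109 / 1097 ≈ 4227.1 → 4227

N ≈ 4227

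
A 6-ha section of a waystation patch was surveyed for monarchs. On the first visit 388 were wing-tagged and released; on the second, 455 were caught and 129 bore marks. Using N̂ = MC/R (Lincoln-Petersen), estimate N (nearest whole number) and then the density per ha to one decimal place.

density ≈ 228.2 monarchs per ha

N̂ = 388·455/129 = 176540/129 ≈ 1368.5 → 1369
Density = N̂ / area = 1369 / 6 ≈ 228.17 → 228.2 per ha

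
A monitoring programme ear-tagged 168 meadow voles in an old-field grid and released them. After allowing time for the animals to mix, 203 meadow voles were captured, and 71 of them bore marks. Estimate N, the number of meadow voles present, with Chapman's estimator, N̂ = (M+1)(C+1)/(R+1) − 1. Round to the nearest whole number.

N ≈ 478

N̂ = (168+1)(203+1)/(71+1) − 1 = 169·204/72 − 1
= 34476/72 − 1 ≈ 478.8 − 1 ≈ 477.8 → 478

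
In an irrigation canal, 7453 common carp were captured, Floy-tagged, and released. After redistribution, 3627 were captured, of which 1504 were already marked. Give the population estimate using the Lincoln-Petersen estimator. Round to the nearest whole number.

N ≈ 17,973

Lincoln-Petersen assumes M/N = R/C, so N = M·C / R.
N = (7453 × 3627) / 1504 = 27032031 / 1504 ≈ 17973.4 → 17973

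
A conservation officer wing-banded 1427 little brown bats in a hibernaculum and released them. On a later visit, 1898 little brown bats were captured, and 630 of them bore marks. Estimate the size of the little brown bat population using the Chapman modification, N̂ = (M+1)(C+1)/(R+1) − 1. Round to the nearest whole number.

N̂ = (1427+1)(1898+1)/(630+1) − 1 = 1428·1899/631 − 1
= 2711772/631 − 1 ≈ 4297.6 − 1 ≈ 4296.6 → 4297

N ≈ 4297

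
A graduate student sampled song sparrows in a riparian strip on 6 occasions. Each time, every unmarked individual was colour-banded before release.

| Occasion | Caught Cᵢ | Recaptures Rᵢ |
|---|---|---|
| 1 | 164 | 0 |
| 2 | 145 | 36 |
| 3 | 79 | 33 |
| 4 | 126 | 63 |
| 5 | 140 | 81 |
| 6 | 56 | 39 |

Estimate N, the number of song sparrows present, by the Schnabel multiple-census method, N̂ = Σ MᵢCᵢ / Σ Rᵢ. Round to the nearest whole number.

Marked at large before each occasion: Mᵢ = Σⱼ<ᵢ (Cⱼ − Rⱼ) → M1=0, M2=164, M3=273, M4=319, M5=382, M6=441
Σ MᵢCᵢ = 0·164 + 164·145 + 273·79 + 319·126 + 382·140 + 441·56 = 0 + 23780 + 21567 + 40194 + 53480 + 24696 = 163717
Σ Rᵢ = 0 + 36 + 33 + 63 + 81 + 39 = 252
N̂ = 163717 / 252 ≈ 649.7 → 650

N ≈ 650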